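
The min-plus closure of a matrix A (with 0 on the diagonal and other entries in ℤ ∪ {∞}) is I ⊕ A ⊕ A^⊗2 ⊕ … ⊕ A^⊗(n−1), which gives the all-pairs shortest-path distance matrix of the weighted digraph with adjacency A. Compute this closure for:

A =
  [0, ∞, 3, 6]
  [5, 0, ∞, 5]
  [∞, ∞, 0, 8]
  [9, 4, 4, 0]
Closure =
  [0, 10, 3, 6]
  [5, 0, 8, 5]
  [17, 12, 0, 8]
  [9, 4, 4, 0]

This is the Floyd-Warshall all-pairs shortest-path computation. For each intermediate vertex k = 0, 1, …, 3, update dist[i][j] ← min(dist[i][j], dist[i][k] + dist[k][j]). The final matrix gives, for each (i, j), the minimum total weight of any directed path from i to j (possibly empty when i = j).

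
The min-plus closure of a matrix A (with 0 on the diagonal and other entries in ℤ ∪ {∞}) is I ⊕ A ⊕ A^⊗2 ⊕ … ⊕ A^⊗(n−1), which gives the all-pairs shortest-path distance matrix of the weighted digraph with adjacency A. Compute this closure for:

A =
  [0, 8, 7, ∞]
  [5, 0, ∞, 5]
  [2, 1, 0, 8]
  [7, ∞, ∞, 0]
Closure =
  [0, 8, 7, 13]
  [5, 0, 12, 5]
  [2, 1, 0, 6]
  [7, 15, 14, 0]

This is the Floyd-Warshall all-pairs shortest-path computation. For each intermediate vertex k = 0, 1, …, 3, update dist[i][j] ← min(dist[i][j], dist[i][k] + dist[k][j]). The final matrix gives, for each (i, j), the minimum total weight of any directed path from i to j (possibly empty when i = j).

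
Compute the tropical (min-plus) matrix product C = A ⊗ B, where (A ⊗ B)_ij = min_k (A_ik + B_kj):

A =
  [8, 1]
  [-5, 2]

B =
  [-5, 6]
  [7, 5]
A ⊗ B =
  [3, 6]
  [-10, 1]

Apply the min-plus product entry-by-entry:
  C[0][0] = min over k of (A[0][0] + B[0][0] = 8 + -5 = 3, A[0][1] + B[1][0] = 1 + 7 = 8) = 3 (attained at k = 0)
  C[0][1] = min over k of (A[0][0] + B[0][1] = 8 + 6 = 14, A[0][1] + B[1][1] = 1 + 5 = 6) = 6 (attained at k = 1)
  C[1][0] = min over k of (A[1][0] + B[0][0] = -5 + -5 = -10, A[1][1] + B[1][0] = 2 + 7 = 9) = -10 (attained at k = 0)
  C[1][1] = min over k of (A[1][0] + B[0][1] = -5 + 6 = 1, A[1][1] + B[1][1] = 2 + 5 = 7) = 1 (attained at k = 0)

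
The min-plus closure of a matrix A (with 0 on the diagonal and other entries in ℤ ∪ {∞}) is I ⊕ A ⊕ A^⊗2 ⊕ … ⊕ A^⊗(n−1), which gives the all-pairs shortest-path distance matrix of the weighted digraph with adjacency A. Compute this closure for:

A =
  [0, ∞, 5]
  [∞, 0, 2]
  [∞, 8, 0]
Closure =
  [0, 13, 5]
  [∞, 0, 2]
  [∞, 8, 0]

This is the Floyd-Warshall all-pairs shortest-path computation. For each intermediate vertex k = 0, 1, …, 2, update dist[i][j] ← min(dist[i][j], dist[i][k] + dist[k][j]). The final matrix gives, for each (i, j), the minimum total weight of any directed path from i to j (possibly empty when i = j).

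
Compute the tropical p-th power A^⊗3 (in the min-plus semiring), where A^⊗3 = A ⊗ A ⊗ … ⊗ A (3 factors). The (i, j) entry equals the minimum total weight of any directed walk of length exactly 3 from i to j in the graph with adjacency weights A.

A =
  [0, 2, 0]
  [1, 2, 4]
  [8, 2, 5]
A^⊗3 =
  [0, 2, 0]
  [1, 3, 1]
  [3, 5, 3]

Each entry (A^⊗3)_ij equals the minimum over all length-3 walks i = v_0 → v_1 → … → v_3 = j of Σ_t A[v_t][v_{t+1}]. For example, for (i, j) = (0, 2) we minimise over 9 possible intermediate vertex sequences; the minimum is 0, attained along the walk 0 → 0 → 0 → 2.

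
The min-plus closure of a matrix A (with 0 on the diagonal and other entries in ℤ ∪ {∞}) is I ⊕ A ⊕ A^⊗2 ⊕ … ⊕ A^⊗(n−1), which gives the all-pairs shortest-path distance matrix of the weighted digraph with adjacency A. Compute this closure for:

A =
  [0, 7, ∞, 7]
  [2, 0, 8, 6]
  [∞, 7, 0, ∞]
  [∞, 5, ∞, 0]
Closure =
  [0, 7, 15, 7]
  [2, 0, 8, 6]
  [9, 7, 0, 13]
  [7, 5, 13, 0]

This is the Floyd-Warshall all-pairs shortest-path computation. For each intermediate vertex k = 0, 1, …, 3, update dist[i][j] ← min(dist[i][j], dist[i][k] + dist[k][j]). The final matrix gives, for each (i, j), the minimum total weight of any directed path from i to j (possibly empty when i = j).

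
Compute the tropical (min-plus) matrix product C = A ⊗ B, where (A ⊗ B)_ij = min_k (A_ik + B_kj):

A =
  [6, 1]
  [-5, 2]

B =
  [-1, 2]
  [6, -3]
A ⊗ B =
  [5, -2]
  [-6, -3]

Apply the min-plus product entry-by-entry:
  C[0][0] = min over k of (A[0][0] + B[0][0] = 6 + -1 = 5, A[0][1] + B[1][0] = 1 + 6 = 7) = 5 (attained at k = 0)
  C[0][1] = min over k of (A[0][0] + B[0][1] = 6 + 2 = 8, A[0][1] + B[1][1] = 1 + -3 = -2) = -2 (attained at k = 1)
  C[1][0] = min over k of (A[1][0] + B[0][0] = -5 + -1 = -6, A[1][1] + B[1][0] = 2 + 6 = 8) = -6 (attained at k = 0)
  C[1][1] = min over k of (A[1][0] + B[0][1] = -5 + 2 = -3, A[1][1] + B[1][1] = 2 + -3 = -1) = -3 (attained at k = 0)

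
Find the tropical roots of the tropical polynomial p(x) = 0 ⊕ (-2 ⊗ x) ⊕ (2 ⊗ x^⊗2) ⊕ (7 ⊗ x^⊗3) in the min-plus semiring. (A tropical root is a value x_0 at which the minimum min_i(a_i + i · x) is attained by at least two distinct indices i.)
Roots: {-5, -4, 2}

Each tropical root is a break point of the lower envelope of the lines y = a_i + i · x (there are 4 lines, with slopes 0, 1, ..., 3). Only the lines that attain the minimum somewhere contribute to roots; other lines are dominated. Here the surviving (envelope) indices are i = 3, i = 2, i = 1, i = 0.
Intersections between consecutive envelope lines give the roots: for adjacent envelope indices i < j the intersection is x = (a_i − a_j) / (j − i). Reading off the sorted break points: {-5, -4, 2}.
Verification: at each break x_0, at least two indices attain the minimum of min_i(a_i + i · x_0).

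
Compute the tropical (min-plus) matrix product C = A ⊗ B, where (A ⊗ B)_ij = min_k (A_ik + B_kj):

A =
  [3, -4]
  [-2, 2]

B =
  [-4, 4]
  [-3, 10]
A ⊗ B =
  [-7, 6]
  [-6, 2]

Apply the min-plus product entry-by-entry:
  C[0][0] = min over k of (A[0][0] + B[0][0] = 3 + -4 = -1, A[0][1] + B[1][0] = -4 + -3 = -7) = -7 (attained at k = 1)
  C[0][1] = min over k of (A[0][0] + B[0][1] = 3 + 4 = 7, A[0][1] + B[1][1] = -4 + 10 = 6) = 6 (attained at k = 1)
  C[1][0] = min over k of (A[1][0] + B[0][0] = -2 + -4 = -6, A[1][1] + B[1][0] = 2 + -3 = -1) = -6 (attained at k = 0)
  C[1][1] = min over k of (A[1][0] + B[0][1] = -2 + 4 = 2, A[1][1] + B[1][1] = 2 + 10 = 12) = 2 (attained at k = 0)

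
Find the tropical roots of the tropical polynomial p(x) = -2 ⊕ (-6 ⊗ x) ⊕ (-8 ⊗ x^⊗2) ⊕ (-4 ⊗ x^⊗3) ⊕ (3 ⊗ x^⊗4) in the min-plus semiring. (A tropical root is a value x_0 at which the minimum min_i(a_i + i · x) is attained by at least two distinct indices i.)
Roots: {-7, -4, 2, 4}

Each tropical root is a break point of the lower envelope of the lines y = a_i + i · x (there are 5 lines, with slopes 0, 1, ..., 4). Only the lines that attain the minimum somewhere contribute to roots; other lines are dominated. Here the surviving (envelope) indices are i = 4, i = 3, i = 2, i = 1, i = 0.
Intersections between consecutive envelope lines give the roots: for adjacent envelope indices i < j the intersection is x = (a_i − a_j) / (j − i). Reading off the sorted break points: {-7, -4, 2, 4}.
Verification: at each break x_0, at least two indices attain the minimum of min_i(a_i + i · x_0).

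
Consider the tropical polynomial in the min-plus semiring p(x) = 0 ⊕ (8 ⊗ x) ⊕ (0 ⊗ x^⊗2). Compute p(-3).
p(-3) = -6

A tropical monomial a ⊗ x^⊗i evaluates to a + i · x. Evaluating each term at x = -3:
  Term 0 contributes 0 + 0 · -3 = 0
  Term 1 contributes 8 + 1 · -3 = 5
  Term 2 contributes 0 + 2 · -3 = -6
p(-3) = ⊕ of these = min[0, 5, -6] = -6.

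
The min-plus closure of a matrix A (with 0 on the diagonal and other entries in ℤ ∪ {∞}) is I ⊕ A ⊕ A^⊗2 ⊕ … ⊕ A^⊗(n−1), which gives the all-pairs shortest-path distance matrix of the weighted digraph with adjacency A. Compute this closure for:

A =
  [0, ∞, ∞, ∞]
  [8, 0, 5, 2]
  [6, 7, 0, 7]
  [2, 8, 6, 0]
Closure =
  [0, ∞, ∞, ∞]
  [4, 0, 5, 2]
  [6, 7, 0, 7]
  [2, 8, 6, 0]

This is the Floyd-Warshall all-pairs shortest-path computation. For each intermediate vertex k = 0, 1, …, 3, update dist[i][j] ← min(dist[i][j], dist[i][k] + dist[k][j]). The final matrix gives, for each (i, j), the minimum total weight of any directed path from i to j (possibly empty when i = j).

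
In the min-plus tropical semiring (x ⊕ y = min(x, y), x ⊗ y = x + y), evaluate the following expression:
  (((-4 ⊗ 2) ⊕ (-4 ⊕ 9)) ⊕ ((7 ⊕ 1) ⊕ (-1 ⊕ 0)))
(((-4 ⊗ 2) ⊕ (-4 ⊕ 9)) ⊕ ((7 ⊕ 1) ⊕ (-1 ⊕ 0))) = -4

Expand innermost to outermost. Recall ⊕ takes the minimum of its arguments and ⊗ takes their sum. Working out the expression (((-4 ⊗ 2) ⊕ (-4 ⊕ 9)) ⊕ ((7 ⊕ 1) ⊕ (-1 ⊕ 0))) gives -4.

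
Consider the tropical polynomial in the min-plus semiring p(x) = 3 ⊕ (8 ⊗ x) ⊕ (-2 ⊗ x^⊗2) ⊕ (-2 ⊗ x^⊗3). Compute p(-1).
p(-1) = -5

A tropical monomial a ⊗ x^⊗i evaluates to a + i · x. Evaluating each term at x = -1:
  Term 0 contributes 3 + 0 · -1 = 3
  Term 1 contributes 8 + 1 · -1 = 7
  Term 2 contributes -2 + 2 · -1 = -4
  Term 3 contributes -2 + 3 · -1 = -5
p(-1) = ⊕ of these = min[3, 7, -4, -5] = -5.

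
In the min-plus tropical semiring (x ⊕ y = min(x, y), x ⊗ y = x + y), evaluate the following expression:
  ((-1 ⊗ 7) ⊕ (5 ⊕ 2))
((-1 ⊗ 7) ⊕ (5 ⊕ 2)) = 2

Expand innermost to outermost. Recall ⊕ takes the minimum of its arguments and ⊗ takes their sum. Working out the expression ((-1 ⊗ 7) ⊕ (5 ⊕ 2)) gives 2.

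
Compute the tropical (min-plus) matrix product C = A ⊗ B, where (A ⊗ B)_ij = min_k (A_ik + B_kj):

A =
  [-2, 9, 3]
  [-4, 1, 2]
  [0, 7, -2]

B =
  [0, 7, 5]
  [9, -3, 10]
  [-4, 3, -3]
A ⊗ B =
  [-2, 5, 0]
  [-4, -2, -1]
  [-6, 1, -5]

Apply the min-plus product entry-by-entry:
  C[0][0] = min over k of (A[0][0] + B[0][0] = -2 + 0 = -2, A[0][1] + B[1][0] = 9 + 9 = 18, A[0][2] + B[2][0] = 3 + -4 = -1) = -2 (attained at k = 0)
  C[0][1] = min over k of (A[0][0] + B[0][1] = -2 + 7 = 5, A[0][1] + B[1][1] = 9 + -3 = 6, A[0][2] + B[2][1] = 3 + 3 = 6) = 5 (attained at k = 0)
  C[0][2] = min over k of (A[0][0] + B[0][2] = -2 + 5 = 3, A[0][1] + B[1][2] = 9 + 10 = 19, A[0][2] + B[2][2] = 3 + -3 = 0) = 0 (attained at k = 2)
  C[1][0] = min over k of (A[1][0] + B[0][0] = -4 + 0 = -4, A[1][1] + B[1][0] = 1 + 9 = 10, A[1][2] + B[2][0] = 2 + -4 = -2) = -4 (attained at k = 0)
  C[1][1] = min over k of (A[1][0] + B[0][1] = -4 + 7 = 3, A[1][1] + B[1][1] = 1 + -3 = -2, A[1][2] + B[2][1] = 2 + 3 = 5) = -2 (attained at k = 1)
  C[1][2] = min over k of (A[1][0] + B[0][2] = -4 + 5 = 1, A[1][1] + B[1][2] = 1 + 10 = 11, A[1][2] + B[2][2] = 2 + -3 = -1) = -1 (attained at k = 2)
  C[2][0] = min over k of (A[2][0] + B[0][0] = 0 + 0 = 0, A[2][1] + B[1][0] = 7 + 9 = 16, A[2][2] + B[2][0] = -2 + -4 = -6) = -6 (attained at k = 2)
  C[2][1] = min over k of (A[2][0] + B[0][1] = 0 + 7 = 7, A[2][1] + B[1][1] = 7 + -3 = 4, A[2][2] + B[2][1] = -2 + 3 = 1) = 1 (attained at k = 2)
  C[2][2] = min over k of (A[2][0] + B[0][2] = 0 + 5 = 5, A[2][1] + B[1][2] = 7 + 10 = 17, A[2][2] + B[2][2] = -2 + -3 = -5) = -5 (attained at k = 2)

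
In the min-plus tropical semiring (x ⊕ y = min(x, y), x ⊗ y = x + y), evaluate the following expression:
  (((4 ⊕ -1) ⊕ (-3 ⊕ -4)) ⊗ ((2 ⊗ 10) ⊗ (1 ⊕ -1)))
(((4 ⊕ -1) ⊕ (-3 ⊕ -4)) ⊗ ((2 ⊗ 10) ⊗ (1 ⊕ -1))) = 7

Expand innermost to outermost. Recall ⊕ takes the minimum of its arguments and ⊗ takes their sum. Working out the expression (((4 ⊕ -1) ⊕ (-3 ⊕ -4)) ⊗ ((2 ⊗ 10) ⊗ (1 ⊕ -1))) gives 7.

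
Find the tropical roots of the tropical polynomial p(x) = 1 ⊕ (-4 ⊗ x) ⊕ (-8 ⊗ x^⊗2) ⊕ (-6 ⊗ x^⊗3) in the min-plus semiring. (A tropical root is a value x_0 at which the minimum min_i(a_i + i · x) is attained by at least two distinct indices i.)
Roots: {-2, 4, 5}

Each tropical root is a break point of the lower envelope of the lines y = a_i + i · x (there are 4 lines, with slopes 0, 1, ..., 3). Only the lines that attain the minimum somewhere contribute to roots; other lines are dominated. Here the surviving (envelope) indices are i = 3, i = 2, i = 1, i = 0.
Intersections between consecutive envelope lines give the roots: for adjacent envelope indices i < j the intersection is x = (a_i − a_j) / (j − i). Reading off the sorted break points: {-2, 4, 5}.
Verification: at each break x_0, at least two indices attain the minimum of min_i(a_i + i · x_0).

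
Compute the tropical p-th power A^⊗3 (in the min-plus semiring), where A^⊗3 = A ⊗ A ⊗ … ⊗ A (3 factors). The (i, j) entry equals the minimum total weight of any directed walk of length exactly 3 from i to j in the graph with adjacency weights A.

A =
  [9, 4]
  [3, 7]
A^⊗3 =
  [14, 11]
  [10, 14]

Each entry (A^⊗3)_ij equals the minimum over all length-3 walks i = v_0 → v_1 → … → v_3 = j of Σ_t A[v_t][v_{t+1}]. For example, for (i, j) = (0, 1) we minimise over 4 possible intermediate vertex sequences; the minimum is 11, attained along the walk 0 → 1 → 0 → 1.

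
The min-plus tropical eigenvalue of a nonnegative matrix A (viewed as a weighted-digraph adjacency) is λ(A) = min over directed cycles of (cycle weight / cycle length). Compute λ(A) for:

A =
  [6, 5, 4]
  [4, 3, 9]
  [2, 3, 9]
λ(A) = 3

Enumerate directed cycles and compute their means (weight / length). Sample:
  cycle 0 → 0: weight = 6, length = 1, mean = 6/1 ≈ 6.000
  cycle 1 → 1: weight = 3, length = 1, mean = 3/1 ≈ 3.000
  cycle 2 → 2: weight = 9, length = 1, mean = 9/1 ≈ 9.000
  cycle 0 → 1 → 0: weight = 9, length = 2, mean = 9/2 ≈ 4.500
  cycle 0 → 2 → 0: weight = 6, length = 2, mean = 6/2 ≈ 3.000
  cycle 1 → 0 → 1: weight = 9, length = 2, mean = 9/2 ≈ 4.500
Minimum mean = 3.000, attained e.g. along the cycle 1 → 1 with weight 3 and length 1. So λ(A) = 3/1 = 3.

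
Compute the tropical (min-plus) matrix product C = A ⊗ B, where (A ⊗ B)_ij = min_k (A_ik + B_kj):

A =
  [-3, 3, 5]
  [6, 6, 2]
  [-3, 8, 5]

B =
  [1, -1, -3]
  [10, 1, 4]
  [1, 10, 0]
A ⊗ B =
  [-2, -4, -6]
  [3, 5, 2]
  [-2, -4, -6]

Apply the min-plus product entry-by-entry:
  C[0][0] = min over k of (A[0][0] + B[0][0] = -3 + 1 = -2, A[0][1] + B[1][0] = 3 + 10 = 13, A[0][2] + B[2][0] = 5 + 1 = 6) = -2 (attained at k = 0)
  C[0][1] = min over k of (A[0][0] + B[0][1] = -3 + -1 = -4, A[0][1] + B[1][1] = 3 + 1 = 4, A[0][2] + B[2][1] = 5 + 10 = 15) = -4 (attained at k = 0)
  C[0][2] = min over k of (A[0][0] + B[0][2] = -3 + -3 = -6, A[0][1] + B[1][2] = 3 + 4 = 7, A[0][2] + B[2][2] = 5 + 0 = 5) = -6 (attained at k = 0)
  C[1][0] = min over k of (A[1][0] + B[0][0] = 6 + 1 = 7, A[1][1] + B[1][0] = 6 + 10 = 16, A[1][2] + B[2][0] = 2 + 1 = 3) = 3 (attained at k = 2)
  C[1][1] = min over k of (A[1][0] + B[0][1] = 6 + -1 = 5, A[1][1] + B[1][1] = 6 + 1 = 7, A[1][2] + B[2][1] = 2 + 10 = 12) = 5 (attained at k = 0)
  C[1][2] = min over k of (A[1][0] + B[0][2] = 6 + -3 = 3, A[1][1] + B[1][2] = 6 + 4 = 10, A[1][2] + B[2][2] = 2 + 0 = 2) = 2 (attained at k = 2)
  C[2][0] = min over k of (A[2][0] + B[0][0] = -3 + 1 = -2, A[2][1] + B[1][0] = 8 + 10 = 18, A[2][2] + B[2][0] = 5 + 1 = 6) = -2 (attained at k = 0)
  C[2][1] = min over k of (A[2][0] + B[0][1] = -3 + -1 = -4, A[2][1] + B[1][1] = 8 + 1 = 9, A[2][2] + B[2][1] = 5 + 10 = 15) = -4 (attained at k = 0)
  C[2][2] = min over k of (A[2][0] + B[0][2] = -3 + -3 = -6, A[2][1] + B[1][2] = 8 + 4 = 12, A[2][2] + B[2][2] = 5 + 0 = 5) = -6 (attained at k = 0)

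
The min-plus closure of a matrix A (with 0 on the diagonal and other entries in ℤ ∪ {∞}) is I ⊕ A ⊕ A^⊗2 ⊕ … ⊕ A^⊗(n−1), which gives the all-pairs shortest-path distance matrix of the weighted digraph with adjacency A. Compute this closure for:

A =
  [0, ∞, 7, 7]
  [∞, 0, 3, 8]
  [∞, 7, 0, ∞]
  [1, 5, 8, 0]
Closure =
  [0, 12, 7, 7]
  [9, 0, 3, 8]
  [16, 7, 0, 15]
  [1, 5, 8, 0]

This is the Floyd-Warshall all-pairs shortest-path computation. For each intermediate vertex k = 0, 1, …, 3, update dist[i][j] ← min(dist[i][j], dist[i][k] + dist[k][j]). The final matrix gives, for each (i, j), the minimum total weight of any directed path from i to j (possibly empty when i = j).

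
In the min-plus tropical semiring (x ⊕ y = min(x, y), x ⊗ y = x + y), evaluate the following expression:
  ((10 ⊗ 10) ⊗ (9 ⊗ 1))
((10 ⊗ 10) ⊗ (9 ⊗ 1)) = 30

Expand innermost to outermost. Recall ⊕ takes the minimum of its arguments and ⊗ takes their sum. Working out the expression ((10 ⊗ 10) ⊗ (9 ⊗ 1)) gives 30.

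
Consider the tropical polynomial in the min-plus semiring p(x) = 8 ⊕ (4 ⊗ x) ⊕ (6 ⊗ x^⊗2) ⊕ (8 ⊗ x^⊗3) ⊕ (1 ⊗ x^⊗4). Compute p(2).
p(2) = 6

A tropical monomial a ⊗ x^⊗i evaluates to a + i · x. Evaluating each term at x = 2:
  Term 0 contributes 8 + 0 · 2 = 8
  Term 1 contributes 4 + 1 · 2 = 6
  Term 2 contributes 6 + 2 · 2 = 10
  Term 3 contributes 8 + 3 · 2 = 14
  Term 4 contributes 1 + 4 · 2 = 9
p(2) = ⊕ of these = min[8, 6, 10, 14, 9] = 6.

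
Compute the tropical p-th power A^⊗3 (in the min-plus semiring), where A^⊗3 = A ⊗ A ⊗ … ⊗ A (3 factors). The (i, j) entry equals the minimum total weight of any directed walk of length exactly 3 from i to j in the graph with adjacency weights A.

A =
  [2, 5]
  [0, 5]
A^⊗3 =
  [6, 9]
  [4, 7]

Each entry (A^⊗3)_ij equals the minimum over all length-3 walks i = v_0 → v_1 → … → v_3 = j of Σ_t A[v_t][v_{t+1}]. For example, for (i, j) = (0, 1) we minimise over 4 possible intermediate vertex sequences; the minimum is 9, attained along the walk 0 → 0 → 0 → 1.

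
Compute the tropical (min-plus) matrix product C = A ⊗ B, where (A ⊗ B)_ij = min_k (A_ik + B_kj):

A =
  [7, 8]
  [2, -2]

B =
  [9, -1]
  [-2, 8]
A ⊗ B =
  [6, 6]
  [-4, 1]

Apply the min-plus product entry-by-entry:
  C[0][0] = min over k of (A[0][0] + B[0][0] = 7 + 9 = 16, A[0][1] + B[1][0] = 8 + -2 = 6) = 6 (attained at k = 1)
  C[0][1] = min over k of (A[0][0] + B[0][1] = 7 + -1 = 6, A[0][1] + B[1][1] = 8 + 8 = 16) = 6 (attained at k = 0)
  C[1][0] = min over k of (A[1][0] + B[0][0] = 2 + 9 = 11, A[1][1] + B[1][0] = -2 + -2 = -4) = -4 (attained at k = 1)
  C[1][1] = min over k of (A[1][0] + B[0][1] = 2 + -1 = 1, A[1][1] + B[1][1] = -2 + 8 = 6) = 1 (attained at k = 0)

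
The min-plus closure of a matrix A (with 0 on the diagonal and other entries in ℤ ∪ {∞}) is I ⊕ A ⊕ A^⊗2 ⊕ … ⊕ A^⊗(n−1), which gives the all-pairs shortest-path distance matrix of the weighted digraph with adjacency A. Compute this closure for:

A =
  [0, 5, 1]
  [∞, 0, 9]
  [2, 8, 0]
Closure =
  [0, 5, 1]
  [11, 0, 9]
  [2, 7, 0]

This is the Floyd-Warshall all-pairs shortest-path computation. For each intermediate vertex k = 0, 1, …, 2, update dist[i][j] ← min(dist[i][j], dist[i][k] + dist[k][j]). The final matrix gives, for each (i, j), the minimum total weight of any directed path from i to j (possibly empty when i = j).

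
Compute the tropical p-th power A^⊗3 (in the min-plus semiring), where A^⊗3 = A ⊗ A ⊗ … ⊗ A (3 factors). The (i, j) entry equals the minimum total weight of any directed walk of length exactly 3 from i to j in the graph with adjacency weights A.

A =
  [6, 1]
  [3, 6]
A^⊗3 =
  [10, 5]
  [7, 10]

Each entry (A^⊗3)_ij equals the minimum over all length-3 walks i = v_0 → v_1 → … → v_3 = j of Σ_t A[v_t][v_{t+1}]. For example, for (i, j) = (0, 1) we minimise over 4 possible intermediate vertex sequences; the minimum is 5, attained along the walk 0 → 1 → 0 → 1.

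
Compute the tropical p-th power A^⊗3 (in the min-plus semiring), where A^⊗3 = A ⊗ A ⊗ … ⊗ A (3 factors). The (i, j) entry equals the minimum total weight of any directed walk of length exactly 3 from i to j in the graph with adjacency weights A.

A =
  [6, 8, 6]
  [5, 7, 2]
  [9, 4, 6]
A^⊗3 =
  [15, 14, 12]
  [11, 12, 8]
  [15, 10, 12]

Each entry (A^⊗3)_ij equals the minimum over all length-3 walks i = v_0 → v_1 → … → v_3 = j of Σ_t A[v_t][v_{t+1}]. For example, for (i, j) = (0, 2) we minimise over 9 possible intermediate vertex sequences; the minimum is 12, attained along the walk 0 → 2 → 1 → 2.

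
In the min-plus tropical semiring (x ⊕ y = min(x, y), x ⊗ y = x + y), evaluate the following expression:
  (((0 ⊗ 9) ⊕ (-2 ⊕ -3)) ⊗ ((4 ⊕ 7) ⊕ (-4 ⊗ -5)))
(((0 ⊗ 9) ⊕ (-2 ⊕ -3)) ⊗ ((4 ⊕ 7) ⊕ (-4 ⊗ -5))) = -12

Expand innermost to outermost. Recall ⊕ takes the minimum of its arguments and ⊗ takes their sum. Working out the expression (((0 ⊗ 9) ⊕ (-2 ⊕ -3)) ⊗ ((4 ⊕ 7) ⊕ (-4 ⊗ -5))) gives -12.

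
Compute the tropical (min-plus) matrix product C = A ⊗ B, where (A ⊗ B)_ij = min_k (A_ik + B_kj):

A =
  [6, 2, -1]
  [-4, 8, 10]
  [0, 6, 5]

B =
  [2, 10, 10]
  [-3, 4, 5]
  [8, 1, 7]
A ⊗ B =
  [-1, 0, 6]
  [-2, 6, 6]
  [2, 6, 10]

Apply the min-plus product entry-by-entry:
  C[0][0] = min over k of (A[0][0] + B[0][0] = 6 + 2 = 8, A[0][1] + B[1][0] = 2 + -3 = -1, A[0][2] + B[2][0] = -1 + 8 = 7) = -1 (attained at k = 1)
  C[0][1] = min over k of (A[0][0] + B[0][1] = 6 + 10 = 16, A[0][1] + B[1][1] = 2 + 4 = 6, A[0][2] + B[2][1] = -1 + 1 = 0) = 0 (attained at k = 2)
  C[0][2] = min over k of (A[0][0] + B[0][2] = 6 + 10 = 16, A[0][1] + B[1][2] = 2 + 5 = 7, A[0][2] + B[2][2] = -1 + 7 = 6) = 6 (attained at k = 2)
  C[1][0] = min over k of (A[1][0] + B[0][0] = -4 + 2 = -2, A[1][1] + B[1][0] = 8 + -3 = 5, A[1][2] + B[2][0] = 10 + 8 = 18) = -2 (attained at k = 0)
  C[1][1] = min over k of (A[1][0] + B[0][1] = -4 + 10 = 6, A[1][1] + B[1][1] = 8 + 4 = 12, A[1][2] + B[2][1] = 10 + 1 = 11) = 6 (attained at k = 0)
  C[1][2] = min over k of (A[1][0] + B[0][2] = -4 + 10 = 6, A[1][1] + B[1][2] = 8 + 5 = 13, A[1][2] + B[2][2] = 10 + 7 = 17) = 6 (attained at k = 0)
  C[2][0] = min over k of (A[2][0] + B[0][0] = 0 + 2 = 2, A[2][1] + B[1][0] = 6 + -3 = 3, A[2][2] + B[2][0] = 5 + 8 = 13) = 2 (attained at k = 0)
  C[2][1] = min over k of (A[2][0] + B[0][1] = 0 + 10 = 10, A[2][1] + B[1][1] = 6 + 4 = 10, A[2][2] + B[2][1] = 5 + 1 = 6) = 6 (attained at k = 2)
  C[2][2] = min over k of (A[2][0] + B[0][2] = 0 + 10 = 10, A[2][1] + B[1][2] = 6 + 5 = 11, A[2][2] + B[2][2] = 5 + 7 = 12) = 10 (attained at k = 0)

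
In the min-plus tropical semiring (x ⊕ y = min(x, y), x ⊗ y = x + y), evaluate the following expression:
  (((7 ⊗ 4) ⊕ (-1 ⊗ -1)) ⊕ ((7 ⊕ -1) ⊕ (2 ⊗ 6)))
(((7 ⊗ 4) ⊕ (-1 ⊗ -1)) ⊕ ((7 ⊕ -1) ⊕ (2 ⊗ 6))) = -2

Expand innermost to outermost. Recall ⊕ takes the minimum of its arguments and ⊗ takes their sum. Working out the expression (((7 ⊗ 4) ⊕ (-1 ⊗ -1)) ⊕ ((7 ⊕ -1) ⊕ (2 ⊗ 6))) gives -2.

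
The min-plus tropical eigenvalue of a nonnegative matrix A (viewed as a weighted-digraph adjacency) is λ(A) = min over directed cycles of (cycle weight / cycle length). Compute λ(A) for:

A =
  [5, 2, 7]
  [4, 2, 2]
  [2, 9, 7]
λ(A) = 2

Enumerate directed cycles and compute their means (weight / length). Sample:
  cycle 0 → 0: weight = 5, length = 1, mean = 5/1 ≈ 5.000
  cycle 1 → 1: weight = 2, length = 1, mean = 2/1 ≈ 2.000
  cycle 2 → 2: weight = 7, length = 1, mean = 7/1 ≈ 7.000
  cycle 0 → 1 → 0: weight = 6, length = 2, mean = 6/2 ≈ 3.000
  cycle 0 → 2 → 0: weight = 9, length = 2, mean = 9/2 ≈ 4.500
  cycle 1 → 0 → 1: weight = 6, length = 2, mean = 6/2 ≈ 3.000
Minimum mean = 2.000, attained e.g. along the cycle 1 → 1 with weight 2 and length 1. So λ(A) = 2/1 = 2.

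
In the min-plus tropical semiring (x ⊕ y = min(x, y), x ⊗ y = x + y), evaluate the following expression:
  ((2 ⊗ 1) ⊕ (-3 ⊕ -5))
((2 ⊗ 1) ⊕ (-3 ⊕ -5)) = -5

Expand innermost to outermost. Recall ⊕ takes the minimum of its arguments and ⊗ takes their sum. Working out the expression ((2 ⊗ 1) ⊕ (-3 ⊕ -5)) gives -5.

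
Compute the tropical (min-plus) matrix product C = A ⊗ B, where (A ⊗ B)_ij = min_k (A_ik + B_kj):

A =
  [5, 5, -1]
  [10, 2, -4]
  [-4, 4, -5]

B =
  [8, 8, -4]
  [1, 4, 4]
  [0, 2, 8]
A ⊗ B =
  [-1, 1, 1]
  [-4, -2, 4]
  [-5, -3, -8]

Apply the min-plus product entry-by-entry:
  C[0][0] = min over k of (A[0][0] + B[0][0] = 5 + 8 = 13, A[0][1] + B[1][0] = 5 + 1 = 6, A[0][2] + B[2][0] = -1 + 0 = -1) = -1 (attained at k = 2)
  C[0][1] = min over k of (A[0][0] + B[0][1] = 5 + 8 = 13, A[0][1] + B[1][1] = 5 + 4 = 9, A[0][2] + B[2][1] = -1 + 2 = 1) = 1 (attained at k = 2)
  C[0][2] = min over k of (A[0][0] + B[0][2] = 5 + -4 = 1, A[0][1] + B[1][2] = 5 + 4 = 9, A[0][2] + B[2][2] = -1 + 8 = 7) = 1 (attained at k = 0)
  C[1][0] = min over k of (A[1][0] + B[0][0] = 10 + 8 = 18, A[1][1] + B[1][0] = 2 + 1 = 3, A[1][2] + B[2][0] = -4 + 0 = -4) = -4 (attained at k = 2)
  C[1][1] = min over k of (A[1][0] + B[0][1] = 10 + 8 = 18, A[1][1] + B[1][1] = 2 + 4 = 6, A[1][2] + B[2][1] = -4 + 2 = -2) = -2 (attained at k = 2)
  C[1][2] = min over k of (A[1][0] + B[0][2] = 10 + -4 = 6, A[1][1] + B[1][2] = 2 + 4 = 6, A[1][2] + B[2][2] = -4 + 8 = 4) = 4 (attained at k = 2)
  C[2][0] = min over k of (A[2][0] + B[0][0] = -4 + 8 = 4, A[2][1] + B[1][0] = 4 + 1 = 5, A[2][2] + B[2][0] = -5 + 0 = -5) = -5 (attained at k = 2)
  C[2][1] = min over k of (A[2][0] + B[0][1] = -4 + 8 = 4, A[2][1] + B[1][1] = 4 + 4 = 8, A[2][2] + B[2][1] = -5 + 2 = -3) = -3 (attained at k = 2)
  C[2][2] = min over k of (A[2][0] + B[0][2] = -4 + -4 = -8, A[2][1] + B[1][2] = 4 + 4 = 8, A[2][2] + B[2][2] = -5 + 8 = 3) = -8 (attained at k = 0)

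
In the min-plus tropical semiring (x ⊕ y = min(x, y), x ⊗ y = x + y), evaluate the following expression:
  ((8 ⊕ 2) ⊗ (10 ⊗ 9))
((8 ⊕ 2) ⊗ (10 ⊗ 9)) = 21

Expand innermost to outermost. Recall ⊕ takes the minimum of its arguments and ⊗ takes their sum. Working out the expression ((8 ⊕ 2) ⊗ (10 ⊗ 9)) gives 21.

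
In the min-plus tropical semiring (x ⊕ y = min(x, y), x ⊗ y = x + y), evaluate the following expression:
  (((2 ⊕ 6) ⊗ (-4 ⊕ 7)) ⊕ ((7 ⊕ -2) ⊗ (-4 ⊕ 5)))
(((2 ⊕ 6) ⊗ (-4 ⊕ 7)) ⊕ ((7 ⊕ -2) ⊗ (-4 ⊕ 5))) = -6

Expand innermost to outermost. Recall ⊕ takes the minimum of its arguments and ⊗ takes their sum. Working out the expression (((2 ⊕ 6) ⊗ (-4 ⊕ 7)) ⊕ ((7 ⊕ -2) ⊗ (-4 ⊕ 5))) gives -6.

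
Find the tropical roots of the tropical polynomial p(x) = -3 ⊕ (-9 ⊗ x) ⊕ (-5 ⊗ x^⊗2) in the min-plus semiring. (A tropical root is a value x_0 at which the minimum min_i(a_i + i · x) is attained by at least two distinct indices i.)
Roots: {-4, 6}

Each tropical root is a break point of the lower envelope of the lines y = a_i + i · x (there are 3 lines, with slopes 0, 1, ..., 2). Only the lines that attain the minimum somewhere contribute to roots; other lines are dominated. Here the surviving (envelope) indices are i = 2, i = 1, i = 0.
Intersections between consecutive envelope lines give the roots: for adjacent envelope indices i < j the intersection is x = (a_i − a_j) / (j − i). Reading off the sorted break points: {-4, 6}.
Verification: at each break x_0, at least two indices attain the minimum of min_i(a_i + i · x_0).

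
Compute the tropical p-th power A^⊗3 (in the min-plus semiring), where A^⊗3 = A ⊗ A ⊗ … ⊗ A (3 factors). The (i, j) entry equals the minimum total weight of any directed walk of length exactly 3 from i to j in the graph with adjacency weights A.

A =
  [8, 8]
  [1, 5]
A^⊗3 =
  [14, 17]
  [10, 14]

Each entry (A^⊗3)_ij equals the minimum over all length-3 walks i = v_0 → v_1 → … → v_3 = j of Σ_t A[v_t][v_{t+1}]. For example, for (i, j) = (0, 1) we minimise over 4 possible intermediate vertex sequences; the minimum is 17, attained along the walk 0 → 1 → 0 → 1.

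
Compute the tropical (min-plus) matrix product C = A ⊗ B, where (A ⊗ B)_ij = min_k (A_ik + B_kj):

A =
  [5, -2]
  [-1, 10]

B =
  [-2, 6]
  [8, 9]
A ⊗ B =
  [3, 7]
  [-3, 5]

Apply the min-plus product entry-by-entry:
  C[0][0] = min over k of (A[0][0] + B[0][0] = 5 + -2 = 3, A[0][1] + B[1][0] = -2 + 8 = 6) = 3 (attained at k = 0)
  C[0][1] = min over k of (A[0][0] + B[0][1] = 5 + 6 = 11, A[0][1] + B[1][1] = -2 + 9 = 7) = 7 (attained at k = 1)
  C[1][0] = min over k of (A[1][0] + B[0][0] = -1 + -2 = -3, A[1][1] + B[1][0] = 10 + 8 = 18) = -3 (attained at k = 0)
  C[1][1] = min over k of (A[1][0] + B[0][1] = -1 + 6 = 5, A[1][1] + B[1][1] = 10 + 9 = 19) = 5 (attained at k = 0)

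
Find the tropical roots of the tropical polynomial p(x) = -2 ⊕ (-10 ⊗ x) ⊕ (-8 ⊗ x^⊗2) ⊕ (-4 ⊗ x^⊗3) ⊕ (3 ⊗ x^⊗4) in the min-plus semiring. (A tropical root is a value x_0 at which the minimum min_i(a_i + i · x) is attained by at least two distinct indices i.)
Roots: {-7, -4, -2, 8}

Each tropical root is a break point of the lower envelope of the lines y = a_i + i · x (there are 5 lines, with slopes 0, 1, ..., 4). Only the lines that attain the minimum somewhere contribute to roots; other lines are dominated. Here the surviving (envelope) indices are i = 4, i = 3, i = 2, i = 1, i = 0.
Intersections between consecutive envelope lines give the roots: for adjacent envelope indices i < j the intersection is x = (a_i − a_j) / (j − i). Reading off the sorted break points: {-7, -4, -2, 8}.
Verification: at each break x_0, at least two indices attain the minimum of min_i(a_i + i · x_0).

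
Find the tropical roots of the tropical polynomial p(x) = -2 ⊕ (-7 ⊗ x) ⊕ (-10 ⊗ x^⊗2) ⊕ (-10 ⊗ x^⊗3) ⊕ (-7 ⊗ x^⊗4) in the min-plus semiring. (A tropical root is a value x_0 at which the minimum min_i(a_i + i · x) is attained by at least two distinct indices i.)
Roots: {-3, 0, 3, 5}

Each tropical root is a break point of the lower envelope of the lines y = a_i + i · x (there are 5 lines, with slopes 0, 1, ..., 4). Only the lines that attain the minimum somewhere contribute to roots; other lines are dominated. Here the surviving (envelope) indices are i = 4, i = 3, i = 2, i = 1, i = 0.
Intersections between consecutive envelope lines give the roots: for adjacent envelope indices i < j the intersection is x = (a_i − a_j) / (j − i). Reading off the sorted break points: {-3, 0, 3, 5}.
Verification: at each break x_0, at least two indices attain the minimum of min_i(a_i + i · x_0).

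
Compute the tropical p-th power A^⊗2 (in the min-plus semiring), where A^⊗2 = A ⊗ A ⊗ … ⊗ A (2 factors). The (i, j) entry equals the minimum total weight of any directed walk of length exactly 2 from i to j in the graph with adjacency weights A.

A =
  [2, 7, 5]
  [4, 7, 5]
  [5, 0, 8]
A^⊗2 =
  [4, 5, 7]
  [6, 5, 9]
  [4, 7, 5]

Each entry (A^⊗2)_ij equals the minimum over all length-2 walks i = v_0 → v_1 → … → v_2 = j of Σ_t A[v_t][v_{t+1}]. For example, for (i, j) = (0, 2) we minimise over 3 possible intermediate vertex sequences; the minimum is 7, attained along the walk 0 → 0 → 2.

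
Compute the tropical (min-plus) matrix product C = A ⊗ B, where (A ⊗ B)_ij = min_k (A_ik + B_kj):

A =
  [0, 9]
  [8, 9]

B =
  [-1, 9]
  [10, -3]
A ⊗ B =
  [-1, 6]
  [7, 6]

Apply the min-plus product entry-by-entry:
  C[0][0] = min over k of (A[0][0] + B[0][0] = 0 + -1 = -1, A[0][1] + B[1][0] = 9 + 10 = 19) = -1 (attained at k = 0)
  C[0][1] = min over k of (A[0][0] + B[0][1] = 0 + 9 = 9, A[0][1] + B[1][1] = 9 + -3 = 6) = 6 (attained at k = 1)
  C[1][0] = min over k of (A[1][0] + B[0][0] = 8 + -1 = 7, A[1][1] + B[1][0] = 9 + 10 = 19) = 7 (attained at k = 0)
  C[1][1] = min over k of (A[1][0] + B[0][1] = 8 + 9 = 17, A[1][1] + B[1][1] = 9 + -3 = 6) = 6 (attained at k = 1)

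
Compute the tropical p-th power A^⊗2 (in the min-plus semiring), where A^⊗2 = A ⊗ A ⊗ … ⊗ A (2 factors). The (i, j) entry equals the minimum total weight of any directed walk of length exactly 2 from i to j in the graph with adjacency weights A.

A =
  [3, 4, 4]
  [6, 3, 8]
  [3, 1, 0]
A^⊗2 =
  [6, 5, 4]
  [9, 6, 8]
  [3, 1, 0]

Each entry (A^⊗2)_ij equals the minimum over all length-2 walks i = v_0 → v_1 → … → v_2 = j of Σ_t A[v_t][v_{t+1}]. For example, for (i, j) = (0, 2) we minimise over 3 possible intermediate vertex sequences; the minimum is 4, attained along the walk 0 → 2 → 2.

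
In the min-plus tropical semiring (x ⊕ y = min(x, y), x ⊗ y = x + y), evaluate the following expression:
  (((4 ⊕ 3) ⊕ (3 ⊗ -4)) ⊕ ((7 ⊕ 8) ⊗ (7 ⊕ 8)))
(((4 ⊕ 3) ⊕ (3 ⊗ -4)) ⊕ ((7 ⊕ 8) ⊗ (7 ⊕ 8))) = -1

Expand innermost to outermost. Recall ⊕ takes the minimum of its arguments and ⊗ takes their sum. Working out the expression (((4 ⊕ 3) ⊕ (3 ⊗ -4)) ⊕ ((7 ⊕ 8) ⊗ (7 ⊕ 8))) gives -1.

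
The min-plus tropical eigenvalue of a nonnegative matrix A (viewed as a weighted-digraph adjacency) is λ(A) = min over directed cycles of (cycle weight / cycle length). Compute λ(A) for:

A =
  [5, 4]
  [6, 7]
λ(A) = 5

Enumerate directed cycles and compute their means (weight / length). Sample:
  cycle 0 → 0: weight = 5, length = 1, mean = 5/1 ≈ 5.000
  cycle 1 → 1: weight = 7, length = 1, mean = 7/1 ≈ 7.000
  cycle 0 → 1 → 0: weight = 10, length = 2, mean = 10/2 ≈ 5.000
  cycle 1 → 0 → 1: weight = 10, length = 2, mean = 10/2 ≈ 5.000
Minimum mean = 5.000, attained e.g. along the cycle 0 → 0 with weight 5 and length 1. So λ(A) = 5/1 = 5.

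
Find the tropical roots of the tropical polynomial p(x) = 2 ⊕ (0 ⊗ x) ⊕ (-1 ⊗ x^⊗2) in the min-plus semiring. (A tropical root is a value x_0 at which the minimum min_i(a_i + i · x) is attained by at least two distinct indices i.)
Roots: {1, 2}

Each tropical root is a break point of the lower envelope of the lines y = a_i + i · x (there are 3 lines, with slopes 0, 1, ..., 2). Only the lines that attain the minimum somewhere contribute to roots; other lines are dominated. Here the surviving (envelope) indices are i = 2, i = 1, i = 0.
Intersections between consecutive envelope lines give the roots: for adjacent envelope indices i < j the intersection is x = (a_i − a_j) / (j − i). Reading off the sorted break points: {1, 2}.
Verification: at each break x_0, at least two indices attain the minimum of min_i(a_i + i · x_0).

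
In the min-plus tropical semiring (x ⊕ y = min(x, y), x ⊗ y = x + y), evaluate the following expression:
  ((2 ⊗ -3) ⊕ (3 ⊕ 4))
((2 ⊗ -3) ⊕ (3 ⊕ 4)) = -1

Expand innermost to outermost. Recall ⊕ takes the minimum of its arguments and ⊗ takes their sum. Working out the expression ((2 ⊗ -3) ⊕ (3 ⊕ 4)) gives -1.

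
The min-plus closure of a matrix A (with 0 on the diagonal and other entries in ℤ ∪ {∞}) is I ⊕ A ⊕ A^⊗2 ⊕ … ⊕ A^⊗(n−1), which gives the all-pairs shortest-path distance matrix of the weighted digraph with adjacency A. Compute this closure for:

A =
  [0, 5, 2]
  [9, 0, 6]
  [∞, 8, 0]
Closure =
  [0, 5, 2]
  [9, 0, 6]
  [17, 8, 0]

This is the Floyd-Warshall all-pairs shortest-path computation. For each intermediate vertex k = 0, 1, …, 2, update dist[i][j] ← min(dist[i][j], dist[i][k] + dist[k][j]). The final matrix gives, for each (i, j), the minimum total weight of any directed path from i to j (possibly empty when i = j).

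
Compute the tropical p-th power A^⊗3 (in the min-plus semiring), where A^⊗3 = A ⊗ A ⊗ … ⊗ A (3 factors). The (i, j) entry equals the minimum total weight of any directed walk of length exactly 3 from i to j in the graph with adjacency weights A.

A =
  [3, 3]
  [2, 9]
A^⊗3 =
  [8, 8]
  [7, 8]

Each entry (A^⊗3)_ij equals the minimum over all length-3 walks i = v_0 → v_1 → … → v_3 = j of Σ_t A[v_t][v_{t+1}]. For example, for (i, j) = (0, 1) we minimise over 4 possible intermediate vertex sequences; the minimum is 8, attained along the walk 0 → 1 → 0 → 1.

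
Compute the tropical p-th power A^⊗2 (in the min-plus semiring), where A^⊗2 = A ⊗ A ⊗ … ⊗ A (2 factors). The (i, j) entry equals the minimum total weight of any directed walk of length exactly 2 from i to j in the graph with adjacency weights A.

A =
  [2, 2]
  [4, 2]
A^⊗2 =
  [4, 4]
  [6, 4]

Each entry (A^⊗2)_ij equals the minimum over all length-2 walks i = v_0 → v_1 → … → v_2 = j of Σ_t A[v_t][v_{t+1}]. For example, for (i, j) = (0, 1) we minimise over 2 possible intermediate vertex sequences; the minimum is 4, attained along the walk 0 → 0 → 1.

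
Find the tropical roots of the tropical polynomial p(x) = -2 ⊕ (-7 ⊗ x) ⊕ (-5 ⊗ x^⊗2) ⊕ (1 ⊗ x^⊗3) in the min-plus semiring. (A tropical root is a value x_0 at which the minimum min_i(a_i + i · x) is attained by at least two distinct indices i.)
Roots: {-6, -2, 5}

Each tropical root is a break point of the lower envelope of the lines y = a_i + i · x (there are 4 lines, with slopes 0, 1, ..., 3). Only the lines that attain the minimum somewhere contribute to roots; other lines are dominated. Here the surviving (envelope) indices are i = 3, i = 2, i = 1, i = 0.
Intersections between consecutive envelope lines give the roots: for adjacent envelope indices i < j the intersection is x = (a_i − a_j) / (j − i). Reading off the sorted break points: {-6, -2, 5}.
Verification: at each break x_0, at least two indices attain the minimum of min_i(a_i + i · x_0).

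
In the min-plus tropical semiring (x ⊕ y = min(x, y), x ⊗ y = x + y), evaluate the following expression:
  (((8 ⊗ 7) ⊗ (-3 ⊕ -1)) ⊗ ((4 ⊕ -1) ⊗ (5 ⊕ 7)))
(((8 ⊗ 7) ⊗ (-3 ⊕ -1)) ⊗ ((4 ⊕ -1) ⊗ (5 ⊕ 7))) = 16

Expand innermost to outermost. Recall ⊕ takes the minimum of its arguments and ⊗ takes their sum. Working out the expression (((8 ⊗ 7) ⊗ (-3 ⊕ -1)) ⊗ ((4 ⊕ -1) ⊗ (5 ⊕ 7))) gives 16.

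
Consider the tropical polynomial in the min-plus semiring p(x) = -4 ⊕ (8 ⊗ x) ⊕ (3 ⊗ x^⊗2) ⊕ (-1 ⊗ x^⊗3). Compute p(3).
p(3) = -4

A tropical monomial a ⊗ x^⊗i evaluates to a + i · x. Evaluating each term at x = 3:
  Term 0 contributes -4 + 0 · 3 = -4
  Term 1 contributes 8 + 1 · 3 = 11
  Term 2 contributes 3 + 2 · 3 = 9
  Term 3 contributes -1 + 3 · 3 = 8
p(3) = ⊕ of these = min[-4, 11, 9, 8] = -4.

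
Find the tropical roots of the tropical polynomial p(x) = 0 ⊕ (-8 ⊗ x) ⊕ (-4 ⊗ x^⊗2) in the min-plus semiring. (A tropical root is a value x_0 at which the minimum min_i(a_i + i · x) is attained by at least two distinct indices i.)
Roots: {-4, 8}

Each tropical root is a break point of the lower envelope of the lines y = a_i + i · x (there are 3 lines, with slopes 0, 1, ..., 2). Only the lines that attain the minimum somewhere contribute to roots; other lines are dominated. Here the surviving (envelope) indices are i = 2, i = 1, i = 0.
Intersections between consecutive envelope lines give the roots: for adjacent envelope indices i < j the intersection is x = (a_i − a_j) / (j − i). Reading off the sorted break points: {-4, 8}.
Verification: at each break x_0, at least two indices attain the minimum of min_i(a_i + i · x_0).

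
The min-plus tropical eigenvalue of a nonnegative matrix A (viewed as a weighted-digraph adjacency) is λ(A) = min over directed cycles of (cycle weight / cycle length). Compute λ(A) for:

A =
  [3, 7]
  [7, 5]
λ(A) = 3

Enumerate directed cycles and compute their means (weight / length). Sample:
  cycle 0 → 0: weight = 3, length = 1, mean = 3/1 ≈ 3.000
  cycle 1 → 1: weight = 5, length = 1, mean = 5/1 ≈ 5.000
  cycle 0 → 1 → 0: weight = 14, length = 2, mean = 14/2 ≈ 7.000
  cycle 1 → 0 → 1: weight = 14, length = 2, mean = 14/2 ≈ 7.000
Minimum mean = 3.000, attained e.g. along the cycle 0 → 0 with weight 3 and length 1. So λ(A) = 3/1 = 3.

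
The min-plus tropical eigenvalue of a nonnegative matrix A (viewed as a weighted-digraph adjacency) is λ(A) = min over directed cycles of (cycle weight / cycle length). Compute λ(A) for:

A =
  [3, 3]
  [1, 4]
λ(A) = 2

Enumerate directed cycles and compute their means (weight / length). Sample:
  cycle 0 → 0: weight = 3, length = 1, mean = 3/1 ≈ 3.000
  cycle 1 → 1: weight = 4, length = 1, mean = 4/1 ≈ 4.000
  cycle 0 → 1 → 0: weight = 4, length = 2, mean = 4/2 ≈ 2.000
  cycle 1 → 0 → 1: weight = 4, length = 2, mean = 4/2 ≈ 2.000
Minimum mean = 2.000, attained e.g. along the cycle 0 → 1 → 0 with weight 4 and length 2. So λ(A) = 4/2 = 2.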